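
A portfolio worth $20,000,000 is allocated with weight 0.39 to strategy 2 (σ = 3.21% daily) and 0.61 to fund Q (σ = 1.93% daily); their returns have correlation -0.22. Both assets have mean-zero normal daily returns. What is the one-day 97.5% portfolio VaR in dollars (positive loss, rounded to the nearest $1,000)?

$595,000

σ_p² = 0.39²·3.21² + 0.61²·1.93² + 2·-0.22·0.39·0.61·3.21·1.93 = 2.3048 (%²).
σ_p = √2.3048 = 1.518%.
At 97.5%, z = 1.960.
VaR = 1.960 × 1.518% = 2.975%; on $20,000,000 that is $595,000.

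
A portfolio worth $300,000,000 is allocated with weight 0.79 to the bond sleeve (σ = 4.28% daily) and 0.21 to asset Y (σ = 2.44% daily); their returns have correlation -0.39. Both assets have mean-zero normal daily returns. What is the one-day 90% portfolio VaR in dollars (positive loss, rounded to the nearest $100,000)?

$12,400,000

σ_p² = 0.79²·4.28² + 0.21²·2.44² + 2·-0.39·0.79·0.21·4.28·2.44 = 10.3437 (%²).
σ_p = √10.3437 = 3.216%.
At 90%, z = 1.282.
VaR = 1.282 × 3.216% = 4.123%; on $300,000,000 that is $12,369,000.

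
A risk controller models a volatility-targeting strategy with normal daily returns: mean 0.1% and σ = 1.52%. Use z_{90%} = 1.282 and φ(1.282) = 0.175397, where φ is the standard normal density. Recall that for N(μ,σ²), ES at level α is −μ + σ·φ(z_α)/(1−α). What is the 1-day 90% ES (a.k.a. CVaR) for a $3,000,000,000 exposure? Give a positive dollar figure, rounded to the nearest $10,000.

Tail multiplier: φ(z)/(1−α) = 0.175397 / 0.1 = 1.754.
ES = −(0.1%) + 1.52% × 1.754 = 2.566%.
On $3,000,000,000: 0.02566 × $3,000,000,000 = $76,980,000.

$76,980,000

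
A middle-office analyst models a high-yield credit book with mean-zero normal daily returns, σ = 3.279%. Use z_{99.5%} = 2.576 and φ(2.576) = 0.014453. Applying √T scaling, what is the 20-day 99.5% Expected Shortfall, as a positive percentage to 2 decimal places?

σ_{20d} = 3.279% × √20 = 14.664%.
ES multiplier = φ(z)/(1−α) = 0.014453/0.005 = 2.891.
ES = 14.664% × 2.891 = 42.394%.

42.39%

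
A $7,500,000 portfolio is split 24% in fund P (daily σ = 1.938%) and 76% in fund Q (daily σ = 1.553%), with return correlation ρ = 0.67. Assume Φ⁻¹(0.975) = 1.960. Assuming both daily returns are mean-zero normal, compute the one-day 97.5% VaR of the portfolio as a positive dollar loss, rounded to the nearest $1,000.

$225,000

σ_p² = 0.24²·1.938² + 0.76²·1.553² + 2·0.67·0.24·0.76·1.938·1.553 = 2.3450 (%²).
σ_p = √2.3450 = 1.531%.
VaR = 1.960 × 1.531% = 3.001%; on $7,500,000 that is $225,075.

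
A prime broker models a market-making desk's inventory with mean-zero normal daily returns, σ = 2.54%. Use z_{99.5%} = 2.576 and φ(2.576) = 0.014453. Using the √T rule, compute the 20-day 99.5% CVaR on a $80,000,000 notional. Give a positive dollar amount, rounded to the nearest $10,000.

$26,270,000

σ_{20d} = 2.54% × √20 = 11.359%.
ES multiplier = φ(z)/(1−α) = 0.014453/0.005 = 2.891.
ES = 11.359% × 2.891 = 32.839%; on $80,000,000: $26,271,200.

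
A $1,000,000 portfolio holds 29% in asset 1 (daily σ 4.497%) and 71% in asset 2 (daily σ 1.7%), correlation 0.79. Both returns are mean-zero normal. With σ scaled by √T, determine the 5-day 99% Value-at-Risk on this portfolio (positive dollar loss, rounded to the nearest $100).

σ_p = √(0.29²·4.497² + 0.71²·1.7² + 2·0.79·0.29·0.71·4.497·1.7) = 2.376%.
σ_{5d} = 2.376% × √5 = 5.313%.
z(99%) = 2.326.
VaR = 2.326 × 5.313% = 12.358%; on $1,000,000 that is $123,580.

$123,600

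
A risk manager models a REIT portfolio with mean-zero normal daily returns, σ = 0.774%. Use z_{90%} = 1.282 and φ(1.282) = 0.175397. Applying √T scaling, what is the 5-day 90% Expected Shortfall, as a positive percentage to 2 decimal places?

3.04%

σ_{5d} = 0.774% × √5 = 1.731%.
ES multiplier = φ(z)/(1−α) = 0.175397/0.1 = 1.754.
ES = 1.731% × 1.754 = 3.036%.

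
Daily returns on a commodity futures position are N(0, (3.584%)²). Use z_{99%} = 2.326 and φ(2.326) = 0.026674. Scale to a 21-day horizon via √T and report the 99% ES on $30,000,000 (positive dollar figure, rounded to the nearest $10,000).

$13,140,000

σ_{21d} = 3.584% × √21 = 16.424%.
ES multiplier = φ(z)/(1−α) = 0.026674/0.01 = 2.667.
ES = 16.424% × 2.667 = 43.803%; on $30,000,000: $13,140,900.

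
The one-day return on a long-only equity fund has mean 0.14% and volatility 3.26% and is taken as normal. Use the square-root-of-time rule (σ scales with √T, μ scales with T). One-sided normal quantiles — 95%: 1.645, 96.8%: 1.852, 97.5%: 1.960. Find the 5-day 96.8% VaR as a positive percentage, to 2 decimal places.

σ_{5d} = 3.26% × √5 = 7.290%; μ_{5d} = 5 × 0.14% = 0.700%.
VaR = −(0.700%) + 1.852 × 7.290% = 12.801%.

12.80%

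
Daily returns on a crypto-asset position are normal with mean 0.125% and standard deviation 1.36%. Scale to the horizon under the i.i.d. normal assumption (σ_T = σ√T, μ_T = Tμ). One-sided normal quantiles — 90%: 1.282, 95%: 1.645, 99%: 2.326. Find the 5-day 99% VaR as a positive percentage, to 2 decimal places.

6.45%

σ_{5d} = 1.36% × √5 = 3.041%; μ_{5d} = 5 × 0.125% = 0.625%.
VaR = −(0.625%) + 2.326 × 3.041% = 6.448%.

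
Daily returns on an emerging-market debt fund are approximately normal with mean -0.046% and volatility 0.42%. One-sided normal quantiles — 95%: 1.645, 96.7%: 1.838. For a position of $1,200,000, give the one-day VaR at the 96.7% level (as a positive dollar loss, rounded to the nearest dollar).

VaR = −μ + z·σ = −(-0.046%) + 1.838 × 0.42% = 0.818%.
On $1,200,000: 0.00818 × $1,200,000 = $9,816.

$9,816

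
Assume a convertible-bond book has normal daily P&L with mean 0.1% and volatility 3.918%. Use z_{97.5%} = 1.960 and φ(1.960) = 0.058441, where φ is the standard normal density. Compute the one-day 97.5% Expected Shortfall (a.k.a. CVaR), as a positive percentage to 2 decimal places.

Tail multiplier: φ(z)/(1−α) = 0.058441 / 0.025 = 2.338.
ES = −(0.1%) + 3.918% × 2.338 = 9.060%.

9.06%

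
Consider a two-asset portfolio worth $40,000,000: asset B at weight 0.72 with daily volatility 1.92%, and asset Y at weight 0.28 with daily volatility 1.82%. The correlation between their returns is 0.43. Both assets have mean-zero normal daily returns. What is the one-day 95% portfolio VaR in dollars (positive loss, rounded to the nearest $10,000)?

σ_p² = 0.72²·1.92² + 0.28²·1.82² + 2·0.43·0.72·0.28·1.92·1.82 = 2.7766 (%²).
σ_p = √2.7766 = 1.666%.
At 95%, z = 1.645.
VaR = 1.645 × 1.666% = 2.741%; on $40,000,000 that is $1,096,400.

$1,100,000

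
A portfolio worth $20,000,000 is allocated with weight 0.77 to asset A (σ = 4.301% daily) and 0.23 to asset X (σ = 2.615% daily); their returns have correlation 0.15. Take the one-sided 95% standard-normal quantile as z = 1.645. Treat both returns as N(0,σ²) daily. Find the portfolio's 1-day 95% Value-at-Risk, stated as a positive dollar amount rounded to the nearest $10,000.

σ_p² = 0.77²·4.301² + 0.23²·2.615² + 2·0.15·0.77·0.23·4.301·2.615 = 11.9271 (%²).
σ_p = √11.9271 = 3.454%.
VaR = 1.645 × 3.454% = 5.682%; on $20,000,000 that is $1,136,400.

$1,140,000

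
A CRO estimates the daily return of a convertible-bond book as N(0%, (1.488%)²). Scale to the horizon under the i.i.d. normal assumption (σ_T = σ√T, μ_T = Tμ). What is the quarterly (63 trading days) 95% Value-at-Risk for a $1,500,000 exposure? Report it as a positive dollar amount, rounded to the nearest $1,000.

$291,000

At 95%, z = 1.645.
σ_{63d} = 1.488% × √63 = 11.811%.
VaR = 1.645 × 11.811% = 19.429%.
On $1,500,000: 0.19429 × $1,500,000 = $291,435.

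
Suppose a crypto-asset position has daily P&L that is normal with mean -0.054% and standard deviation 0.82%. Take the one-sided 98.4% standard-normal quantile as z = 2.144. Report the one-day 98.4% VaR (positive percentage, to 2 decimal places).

1.81%

VaR = −μ + z·σ = −(-0.054%) + 2.144 × 0.82% = 1.812%.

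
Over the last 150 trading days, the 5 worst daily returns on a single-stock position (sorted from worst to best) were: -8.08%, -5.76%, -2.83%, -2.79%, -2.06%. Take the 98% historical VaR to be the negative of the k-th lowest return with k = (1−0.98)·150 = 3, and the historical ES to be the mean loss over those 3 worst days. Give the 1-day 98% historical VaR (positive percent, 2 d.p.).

2.83%

k = 3; the 3rd lowest return is -2.83%, so VaR = 2.83%.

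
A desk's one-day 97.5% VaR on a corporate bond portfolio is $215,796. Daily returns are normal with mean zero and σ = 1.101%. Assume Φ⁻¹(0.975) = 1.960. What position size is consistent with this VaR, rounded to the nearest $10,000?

VaR as a fraction of value: z·σ = 1.960 × 1.101% = 2.15796%.
Position = $215,796 / 0.0215796 = $10,000,000.

$10,000,000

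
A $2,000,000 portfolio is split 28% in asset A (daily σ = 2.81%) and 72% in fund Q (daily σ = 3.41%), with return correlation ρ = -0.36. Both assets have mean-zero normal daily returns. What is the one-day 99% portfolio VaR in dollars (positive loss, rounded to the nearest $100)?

σ_p² = 0.28²·2.81² + 0.72²·3.41² + 2·-0.36·0.28·0.72·2.81·3.41 = 5.2562 (%²).
σ_p = √5.2562 = 2.293%.
At 99%, z = 2.326.
VaR = 2.326 × 2.293% = 5.334%; on $2,000,000 that is $106,680.

$106,700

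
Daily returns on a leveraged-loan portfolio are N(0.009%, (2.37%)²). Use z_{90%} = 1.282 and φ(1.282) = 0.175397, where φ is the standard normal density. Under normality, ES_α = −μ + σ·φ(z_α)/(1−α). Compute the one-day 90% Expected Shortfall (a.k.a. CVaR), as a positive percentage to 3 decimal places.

4.148%

Tail multiplier: φ(z)/(1−α) = 0.175397 / 0.1 = 1.754.
ES = −(0.009%) + 2.37% × 1.754 = 4.148%.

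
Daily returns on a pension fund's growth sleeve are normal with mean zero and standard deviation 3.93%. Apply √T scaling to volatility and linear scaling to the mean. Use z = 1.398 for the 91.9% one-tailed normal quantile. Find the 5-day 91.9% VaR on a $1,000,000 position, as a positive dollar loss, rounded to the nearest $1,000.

$123,000

σ_{5d} = 3.93% × √5 = 8.788%.
VaR = 1.398 × 8.788% = 12.286%.
On $1,000,000: 0.12286 × $1,000,000 = $122,860.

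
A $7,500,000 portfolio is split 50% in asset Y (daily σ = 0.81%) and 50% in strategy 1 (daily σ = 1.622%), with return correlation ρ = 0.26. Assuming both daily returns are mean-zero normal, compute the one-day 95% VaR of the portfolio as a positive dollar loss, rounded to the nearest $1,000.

σ_p² = 0.5²·0.81² + 0.5²·1.622² + 2·0.26·0.5·0.5·0.81·1.622 = 0.9925 (%²).
σ_p = √0.9925 = 0.996%.
At 95%, z = 1.645.
VaR = 1.645 × 0.996% = 1.638%; on $7,500,000 that is $122,850.

$123,000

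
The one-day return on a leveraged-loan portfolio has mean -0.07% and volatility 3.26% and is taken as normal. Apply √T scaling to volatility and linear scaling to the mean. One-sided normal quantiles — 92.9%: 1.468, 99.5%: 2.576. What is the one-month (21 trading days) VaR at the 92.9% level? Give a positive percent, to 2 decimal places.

σ_{21d} = 3.26% × √21 = 14.939%; μ_{21d} = 21 × -0.07% = -1.470%.
VaR = −(-1.470%) + 1.468 × 14.939% = 23.400%.

23.40%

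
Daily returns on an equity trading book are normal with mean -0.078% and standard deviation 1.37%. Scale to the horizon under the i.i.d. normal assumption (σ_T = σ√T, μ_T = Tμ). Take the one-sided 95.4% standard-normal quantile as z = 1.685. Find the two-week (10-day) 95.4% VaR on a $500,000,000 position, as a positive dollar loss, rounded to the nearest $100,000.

$40,400,000

σ_{10d} = 1.37% × √10 = 4.332%; μ_{10d} = 10 × -0.078% = -0.780%.
VaR = −(-0.780%) + 1.685 × 4.332% = 8.079%.
On $500,000,000: 0.08079 × $500,000,000 = $40,395,000.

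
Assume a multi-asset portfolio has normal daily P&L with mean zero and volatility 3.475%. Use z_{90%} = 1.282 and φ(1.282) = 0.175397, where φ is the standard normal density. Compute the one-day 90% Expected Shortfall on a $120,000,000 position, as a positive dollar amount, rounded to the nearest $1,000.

$7,314,000

Tail multiplier: φ(z)/(1−α) = 0.175397 / 0.1 = 1.754.
ES = 3.475% × 1.754 = 6.095%.
On $120,000,000: 0.06095 × $120,000,000 = $7,314,000.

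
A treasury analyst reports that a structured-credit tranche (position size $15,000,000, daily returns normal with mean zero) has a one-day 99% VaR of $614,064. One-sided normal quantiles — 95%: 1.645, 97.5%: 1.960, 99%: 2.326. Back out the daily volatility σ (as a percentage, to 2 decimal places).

VaR as a fraction: $614,064 / $15,000,000 = 4.094%.
σ = VaR / z = 4.094% / 2.326 = 1.760%.

1.76%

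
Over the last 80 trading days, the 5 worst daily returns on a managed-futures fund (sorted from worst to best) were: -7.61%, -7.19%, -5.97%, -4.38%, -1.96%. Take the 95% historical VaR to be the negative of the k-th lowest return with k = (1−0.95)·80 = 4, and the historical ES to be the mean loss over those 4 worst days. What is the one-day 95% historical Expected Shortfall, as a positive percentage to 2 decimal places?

6.29%

The 4 worst returns sum to -25.15%.
ES = −(-25.15%) / 4 = 6.2875% ≈ 6.29%.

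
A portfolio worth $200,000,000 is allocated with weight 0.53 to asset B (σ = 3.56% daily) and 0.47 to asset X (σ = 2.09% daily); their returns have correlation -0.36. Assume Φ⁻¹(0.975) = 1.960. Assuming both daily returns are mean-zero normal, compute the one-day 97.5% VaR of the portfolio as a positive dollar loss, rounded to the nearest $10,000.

σ_p² = 0.53²·3.56² + 0.47²·2.09² + 2·-0.36·0.53·0.47·3.56·2.09 = 3.1905 (%²).
σ_p = √3.1905 = 1.786%.
VaR = 1.960 × 1.786% = 3.501%; on $200,000,000 that is $7,002,000.

$7,000,000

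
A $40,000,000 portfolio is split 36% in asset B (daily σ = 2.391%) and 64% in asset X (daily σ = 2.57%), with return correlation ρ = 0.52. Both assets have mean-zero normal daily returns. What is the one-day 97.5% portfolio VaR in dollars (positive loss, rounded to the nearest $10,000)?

$1,740,000

σ_p² = 0.36²·2.391² + 0.64²·2.57² + 2·0.52·0.36·0.64·2.391·2.57 = 4.9187 (%²).
σ_p = √4.9187 = 2.218%.
At 97.5%, z = 1.960.
VaR = 1.960 × 2.218% = 4.347%; on $40,000,000 that is $1,738,800.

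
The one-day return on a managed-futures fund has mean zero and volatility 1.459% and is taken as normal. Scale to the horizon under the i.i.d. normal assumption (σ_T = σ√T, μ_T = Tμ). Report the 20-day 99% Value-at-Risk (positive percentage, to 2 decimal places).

15.18%

At 99%, z = 2.326.
σ_{20d} = 1.459% × √20 = 6.525%.
VaR = 2.326 × 6.525% = 15.177%.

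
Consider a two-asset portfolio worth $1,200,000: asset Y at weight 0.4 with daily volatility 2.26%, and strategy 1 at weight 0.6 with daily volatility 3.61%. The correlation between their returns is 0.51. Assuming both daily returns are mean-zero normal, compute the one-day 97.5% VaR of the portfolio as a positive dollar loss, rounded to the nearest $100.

$64,400

σ_p² = 0.4²·2.26² + 0.6²·3.61² + 2·0.51·0.4·0.6·2.26·3.61 = 7.5060 (%²).
σ_p = √7.5060 = 2.740%.
At 97.5%, z = 1.960.
VaR = 1.960 × 2.740% = 5.370%; on $1,200,000 that is $64,440.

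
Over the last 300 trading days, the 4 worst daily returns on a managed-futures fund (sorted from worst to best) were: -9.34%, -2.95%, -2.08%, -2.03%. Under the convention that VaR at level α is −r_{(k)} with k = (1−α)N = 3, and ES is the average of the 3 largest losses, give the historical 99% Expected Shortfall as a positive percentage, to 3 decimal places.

The 3 worst returns sum to -14.37%.
ES = −(-14.37%) / 3 = 4.79% ≈ 4.790%.

4.790%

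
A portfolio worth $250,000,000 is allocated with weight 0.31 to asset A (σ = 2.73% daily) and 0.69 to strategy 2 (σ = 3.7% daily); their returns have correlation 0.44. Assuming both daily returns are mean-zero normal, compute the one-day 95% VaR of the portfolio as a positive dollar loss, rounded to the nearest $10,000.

σ_p² = 0.31²·2.73² + 0.69²·3.7² + 2·0.44·0.31·0.69·2.73·3.7 = 9.1354 (%²).
σ_p = √9.1354 = 3.022%.
At 95%, z = 1.645.
VaR = 1.645 × 3.022% = 4.971%; on $250,000,000 that is $12,427,500.

$12,430,000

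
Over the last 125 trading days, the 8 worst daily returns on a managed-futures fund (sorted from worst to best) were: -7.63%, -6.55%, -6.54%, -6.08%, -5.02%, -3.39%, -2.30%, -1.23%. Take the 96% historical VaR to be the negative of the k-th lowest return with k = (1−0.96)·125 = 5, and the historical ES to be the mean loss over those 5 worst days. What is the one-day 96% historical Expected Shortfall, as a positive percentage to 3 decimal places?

6.364%

The 5 worst returns sum to -31.82%.
ES = −(-31.82%) / 5 = 6.364%.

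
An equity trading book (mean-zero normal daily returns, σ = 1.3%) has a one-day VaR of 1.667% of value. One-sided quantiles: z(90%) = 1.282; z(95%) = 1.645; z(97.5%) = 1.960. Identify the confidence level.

90%

Implied z = VaR/σ = 1.667 / 1.3 = 1.282.
This matches z(90%) = 1.282.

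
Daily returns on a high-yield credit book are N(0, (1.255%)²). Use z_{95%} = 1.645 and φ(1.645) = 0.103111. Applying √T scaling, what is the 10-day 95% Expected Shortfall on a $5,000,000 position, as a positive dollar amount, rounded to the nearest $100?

$409,200

σ_{10d} = 1.255% × √10 = 3.969%.
ES multiplier = φ(z)/(1−α) = 0.103111/0.05 = 2.062.
ES = 3.969% × 2.062 = 8.184%; on $5,000,000: $409,200.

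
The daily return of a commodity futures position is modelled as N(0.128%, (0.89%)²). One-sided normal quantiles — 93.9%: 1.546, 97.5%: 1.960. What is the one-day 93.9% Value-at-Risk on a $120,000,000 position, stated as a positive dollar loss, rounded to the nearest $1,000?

VaR = −μ + z·σ = −(0.128%) + 1.546 × 0.89% = 1.248%.
On $120,000,000: 0.01248 × $120,000,000 = $1,497,600.

$1,498,000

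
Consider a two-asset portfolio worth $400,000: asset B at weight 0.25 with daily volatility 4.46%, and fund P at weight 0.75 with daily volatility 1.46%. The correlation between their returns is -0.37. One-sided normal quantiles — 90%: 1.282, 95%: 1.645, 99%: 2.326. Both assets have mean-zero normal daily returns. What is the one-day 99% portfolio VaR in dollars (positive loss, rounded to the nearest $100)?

$11,500

σ_p² = 0.25²·4.46² + 0.75²·1.46² + 2·-0.37·0.25·0.75·4.46·1.46 = 1.5388 (%²).
σ_p = √1.5388 = 1.240%.
VaR = 2.326 × 1.240% = 2.884%; on $400,000 that is $11,536.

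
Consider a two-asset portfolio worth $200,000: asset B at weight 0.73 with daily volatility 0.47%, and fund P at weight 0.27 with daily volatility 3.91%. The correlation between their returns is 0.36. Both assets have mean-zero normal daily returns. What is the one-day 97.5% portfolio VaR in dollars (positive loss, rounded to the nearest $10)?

$4,790

σ_p² = 0.73²·0.47² + 0.27²·3.91² + 2·0.36·0.73·0.27·0.47·3.91 = 1.4930 (%²).
σ_p = √1.4930 = 1.222%.
At 97.5%, z = 1.960.
VaR = 1.960 × 1.222% = 2.395%; on $200,000 that is $4,790.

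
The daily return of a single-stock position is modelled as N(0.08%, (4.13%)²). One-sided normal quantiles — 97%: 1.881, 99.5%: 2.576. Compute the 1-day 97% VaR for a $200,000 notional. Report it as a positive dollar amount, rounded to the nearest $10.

$15,380

VaR = −μ + z·σ = −(0.08%) + 1.881 × 4.13% = 7.689%.
On $200,000: 0.07689 × $200,000 = $15,378.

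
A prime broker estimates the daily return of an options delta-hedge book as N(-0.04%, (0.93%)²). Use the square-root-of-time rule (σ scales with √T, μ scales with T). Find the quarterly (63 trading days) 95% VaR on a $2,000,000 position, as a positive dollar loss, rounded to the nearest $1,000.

$293,000

At 95%, z = 1.645.
σ_{63d} = 0.93% × √63 = 7.382%; μ_{63d} = 63 × -0.04% = -2.520%.
VaR = −(-2.520%) + 1.645 × 7.382% = 14.663%.
On $2,000,000: 0.14663 × $2,000,000 = $293,260.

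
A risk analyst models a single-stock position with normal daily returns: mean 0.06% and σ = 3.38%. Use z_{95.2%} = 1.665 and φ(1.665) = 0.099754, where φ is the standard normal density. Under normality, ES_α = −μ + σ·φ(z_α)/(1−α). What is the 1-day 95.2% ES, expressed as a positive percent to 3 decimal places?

6.964%

Tail multiplier: φ(z)/(1−α) = 0.099754 / 0.048 = 2.078.
ES = −(0.06%) + 3.38% × 2.078 = 6.964%.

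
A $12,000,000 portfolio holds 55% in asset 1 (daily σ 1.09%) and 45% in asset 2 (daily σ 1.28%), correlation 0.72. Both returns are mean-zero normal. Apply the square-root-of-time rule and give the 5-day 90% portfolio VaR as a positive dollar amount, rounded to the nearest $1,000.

$375,000

σ_p = √(0.55²·1.09² + 0.45²·1.28² + 2·0.72·0.55·0.45·1.09·1.28) = 1.090%.
σ_{5d} = 1.090% × √5 = 2.437%.
z(90%) = 1.282.
VaR = 1.282 × 2.437% = 3.124%; on $12,000,000 that is $374,880.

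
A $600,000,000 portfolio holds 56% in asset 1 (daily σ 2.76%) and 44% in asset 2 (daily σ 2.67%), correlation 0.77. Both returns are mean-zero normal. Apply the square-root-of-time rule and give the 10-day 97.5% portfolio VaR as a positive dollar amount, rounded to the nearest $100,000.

$95,300,000

σ_p = √(0.56²·2.76² + 0.44²·2.67² + 2·0.77·0.56·0.44·2.76·2.67) = 2.562%.
σ_{10d} = 2.562% × √10 = 8.102%.
z(97.5%) = 1.960.
VaR = 1.960 × 8.102% = 15.880%; on $600,000,000 that is $95,280,000.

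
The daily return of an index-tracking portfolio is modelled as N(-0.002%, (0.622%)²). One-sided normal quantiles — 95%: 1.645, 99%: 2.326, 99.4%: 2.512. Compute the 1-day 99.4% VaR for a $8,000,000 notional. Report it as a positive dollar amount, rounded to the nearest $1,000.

VaR = −μ + z·σ = −(-0.002%) + 2.512 × 0.622% = 1.564%.
On $8,000,000: 0.01564 × $8,000,000 = $125,120.

$125,000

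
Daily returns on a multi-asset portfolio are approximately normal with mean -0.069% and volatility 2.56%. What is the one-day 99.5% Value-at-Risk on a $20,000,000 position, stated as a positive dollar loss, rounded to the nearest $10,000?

At 99.5% one-sided, z = 2.576.
VaR = −μ + z·σ = −(-0.069%) + 2.576 × 2.56% = 6.664%.
On $20,000,000: 0.06664 × $20,000,000 = $1,332,800.

$1,330,000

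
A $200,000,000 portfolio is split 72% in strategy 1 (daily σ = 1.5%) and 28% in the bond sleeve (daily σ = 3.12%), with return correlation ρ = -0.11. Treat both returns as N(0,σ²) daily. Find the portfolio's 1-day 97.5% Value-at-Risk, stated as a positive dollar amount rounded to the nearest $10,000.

σ_p² = 0.72²·1.5² + 0.28²·3.12² + 2·-0.11·0.72·0.28·1.5·3.12 = 1.7220 (%²).
σ_p = √1.7220 = 1.312%.
At 97.5%, z = 1.960.
VaR = 1.960 × 1.312% = 2.572%; on $200,000,000 that is $5,144,000.

$5,140,000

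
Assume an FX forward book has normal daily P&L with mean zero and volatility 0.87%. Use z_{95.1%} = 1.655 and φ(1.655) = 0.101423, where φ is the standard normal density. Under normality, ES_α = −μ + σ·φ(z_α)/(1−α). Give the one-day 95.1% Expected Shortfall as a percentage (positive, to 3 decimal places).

1.801%

Tail multiplier: φ(z)/(1−α) = 0.101423 / 0.049 = 2.070.
ES = 0.87% × 2.070 = 1.801%.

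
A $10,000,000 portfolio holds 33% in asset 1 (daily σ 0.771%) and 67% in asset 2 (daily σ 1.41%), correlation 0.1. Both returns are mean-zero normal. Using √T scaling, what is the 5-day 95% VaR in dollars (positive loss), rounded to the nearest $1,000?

σ_p = √(0.33²·0.771² + 0.67²·1.41² + 2·0.1·0.33·0.67·0.771·1.41) = 1.003%.
σ_{5d} = 1.003% × √5 = 2.243%.
z(95%) = 1.645.
VaR = 1.645 × 2.243% = 3.690%; on $10,000,000 that is $369,000.

$369,000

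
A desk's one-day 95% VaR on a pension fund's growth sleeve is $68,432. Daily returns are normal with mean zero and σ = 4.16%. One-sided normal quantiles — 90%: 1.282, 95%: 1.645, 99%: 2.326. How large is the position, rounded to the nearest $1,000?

$1,000,000

VaR as a fraction of value: z·σ = 1.645 × 4.16% = 6.8432%.
Position = $68,432 / 0.068432 = $1,000,000.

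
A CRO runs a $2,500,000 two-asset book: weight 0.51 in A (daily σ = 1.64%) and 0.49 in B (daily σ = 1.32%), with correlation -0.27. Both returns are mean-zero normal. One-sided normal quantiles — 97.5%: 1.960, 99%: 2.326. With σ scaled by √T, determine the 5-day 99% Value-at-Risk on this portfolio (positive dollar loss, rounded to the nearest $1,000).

$118,000

σ_p = √(0.51²·1.64² + 0.49²·1.32² + 2·-0.27·0.51·0.49·1.64·1.32) = 0.909%.
σ_{5d} = 0.909% × √5 = 2.033%.
VaR = 2.326 × 2.033% = 4.729%; on $2,500,000 that is $118,225.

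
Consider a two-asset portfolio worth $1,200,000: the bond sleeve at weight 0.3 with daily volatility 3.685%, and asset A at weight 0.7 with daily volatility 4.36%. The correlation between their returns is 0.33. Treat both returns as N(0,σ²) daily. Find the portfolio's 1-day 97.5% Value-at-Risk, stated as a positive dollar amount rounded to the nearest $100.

σ_p² = 0.3²·3.685² + 0.7²·4.36² + 2·0.33·0.3·0.7·3.685·4.36 = 12.7637 (%²).
σ_p = √12.7637 = 3.573%.
At 97.5%, z = 1.960.
VaR = 1.960 × 3.573% = 7.003%; on $1,200,000 that is $84,036.

$84,000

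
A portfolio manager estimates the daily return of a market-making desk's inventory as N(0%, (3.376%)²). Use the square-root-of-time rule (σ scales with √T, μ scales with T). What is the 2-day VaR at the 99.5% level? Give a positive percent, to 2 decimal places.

At 99.5%, z = 2.576.
σ_{2d} = 3.376% × √2 = 4.774%.
VaR = 2.576 × 4.774% = 12.298%.

12.30%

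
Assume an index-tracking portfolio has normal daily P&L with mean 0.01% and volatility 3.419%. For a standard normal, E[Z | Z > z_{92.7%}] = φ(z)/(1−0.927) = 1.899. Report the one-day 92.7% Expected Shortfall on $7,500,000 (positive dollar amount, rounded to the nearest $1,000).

ES = −(0.01%) + 3.419% × 1.899 = 6.483%.
On $7,500,000: 0.06483 × $7,500,000 = $486,225.

$486,000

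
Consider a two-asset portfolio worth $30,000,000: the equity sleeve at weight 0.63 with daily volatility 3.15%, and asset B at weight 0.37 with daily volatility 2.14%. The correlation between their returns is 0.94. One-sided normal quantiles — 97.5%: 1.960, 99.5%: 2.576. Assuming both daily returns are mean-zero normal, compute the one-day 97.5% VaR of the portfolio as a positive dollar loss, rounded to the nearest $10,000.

σ_p² = 0.63²·3.15² + 0.37²·2.14² + 2·0.94·0.63·0.37·3.15·2.14 = 7.5193 (%²).
σ_p = √7.5193 = 2.742%.
VaR = 1.960 × 2.742% = 5.374%; on $30,000,000 that is $1,612,200.

$1,610,000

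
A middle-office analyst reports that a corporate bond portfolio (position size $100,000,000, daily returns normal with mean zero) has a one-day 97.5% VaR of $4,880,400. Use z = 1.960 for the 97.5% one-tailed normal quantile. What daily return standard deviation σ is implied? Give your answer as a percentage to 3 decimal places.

VaR as a fraction: $4,880,400 / $100,000,000 = 4.880%.
σ = VaR / z = 4.880% / 1.960 = 2.490%.

2.490%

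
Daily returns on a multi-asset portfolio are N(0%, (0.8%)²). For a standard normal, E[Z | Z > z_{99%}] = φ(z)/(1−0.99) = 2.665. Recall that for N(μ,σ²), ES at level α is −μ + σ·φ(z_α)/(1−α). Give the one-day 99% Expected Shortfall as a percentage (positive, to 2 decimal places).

2.13%

ES = 0.8% × 2.665 = 2.132%.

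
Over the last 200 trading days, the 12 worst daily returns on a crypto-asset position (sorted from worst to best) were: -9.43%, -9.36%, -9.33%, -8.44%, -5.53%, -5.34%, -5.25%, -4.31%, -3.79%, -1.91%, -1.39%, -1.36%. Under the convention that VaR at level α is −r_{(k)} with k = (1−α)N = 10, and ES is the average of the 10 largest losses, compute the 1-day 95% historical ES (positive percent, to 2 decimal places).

The 10 worst returns sum to -62.69%.
ES = −(-62.69%) / 10 = 6.269% ≈ 6.27%.

6.27%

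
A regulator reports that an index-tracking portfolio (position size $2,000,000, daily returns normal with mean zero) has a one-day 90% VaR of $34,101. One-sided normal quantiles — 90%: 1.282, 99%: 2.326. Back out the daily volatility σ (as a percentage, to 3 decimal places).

1.330%

VaR as a fraction: $34,101 / $2,000,000 = 1.705%.
σ = VaR / z = 1.705% / 1.282 = 1.330%.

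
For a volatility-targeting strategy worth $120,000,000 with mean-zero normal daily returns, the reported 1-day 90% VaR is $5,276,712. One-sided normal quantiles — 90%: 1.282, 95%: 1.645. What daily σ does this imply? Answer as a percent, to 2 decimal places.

VaR as a fraction: $5,276,712 / $120,000,000 = 4.397%.
σ = VaR / z = 4.397% / 1.282 = 3.430%.

3.43%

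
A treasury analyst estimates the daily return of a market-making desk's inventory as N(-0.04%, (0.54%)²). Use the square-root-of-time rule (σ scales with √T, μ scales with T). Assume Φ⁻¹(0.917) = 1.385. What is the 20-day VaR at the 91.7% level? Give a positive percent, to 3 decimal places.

σ_{20d} = 0.54% × √20 = 2.415%; μ_{20d} = 20 × -0.04% = -0.800%.
VaR = −(-0.800%) + 1.385 × 2.415% = 4.145%.

4.145%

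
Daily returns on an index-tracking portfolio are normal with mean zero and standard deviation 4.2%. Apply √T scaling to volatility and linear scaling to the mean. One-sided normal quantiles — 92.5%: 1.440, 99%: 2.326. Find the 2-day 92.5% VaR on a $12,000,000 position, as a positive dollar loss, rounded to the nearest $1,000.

σ_{2d} = 4.2% × √2 = 5.940%.
VaR = 1.440 × 5.940% = 8.554%.
On $12,000,000: 0.08554 × $12,000,000 = $1,026,480.

$1,026,000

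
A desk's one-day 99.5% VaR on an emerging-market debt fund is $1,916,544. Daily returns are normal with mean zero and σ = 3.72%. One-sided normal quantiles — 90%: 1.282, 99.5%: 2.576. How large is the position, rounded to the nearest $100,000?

$20,000,000

VaR as a fraction of value: z·σ = 2.576 × 3.72% = 9.58272%.
Position = $1,916,544 / 0.0958272 = $20,000,000.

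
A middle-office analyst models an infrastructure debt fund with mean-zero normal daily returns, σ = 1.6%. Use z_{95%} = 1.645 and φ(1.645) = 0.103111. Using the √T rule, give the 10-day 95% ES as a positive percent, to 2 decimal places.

10.43%

σ_{10d} = 1.6% × √10 = 5.060%.
ES multiplier = φ(z)/(1−α) = 0.103111/0.05 = 2.062.
ES = 5.060% × 2.062 = 10.434%.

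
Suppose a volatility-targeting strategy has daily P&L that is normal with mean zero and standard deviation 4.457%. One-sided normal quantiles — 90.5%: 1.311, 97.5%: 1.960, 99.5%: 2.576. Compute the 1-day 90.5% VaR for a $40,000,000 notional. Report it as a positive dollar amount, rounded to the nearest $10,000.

$2,340,000

VaR = z·σ = 1.311 × 4.457% = 5.843%.
On $40,000,000: 0.05843 × $40,000,000 = $2,337,200.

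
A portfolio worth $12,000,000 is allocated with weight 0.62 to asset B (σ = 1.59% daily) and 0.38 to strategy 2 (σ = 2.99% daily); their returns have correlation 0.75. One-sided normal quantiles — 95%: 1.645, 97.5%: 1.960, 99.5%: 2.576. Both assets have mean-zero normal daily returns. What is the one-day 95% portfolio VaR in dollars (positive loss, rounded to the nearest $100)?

$392,000

σ_p² = 0.62²·1.59² + 0.38²·2.99² + 2·0.75·0.62·0.38·1.59·2.99 = 3.9429 (%²).
σ_p = √3.9429 = 1.986%.
VaR = 1.645 × 1.986% = 3.267%; on $12,000,000 that is $392,040.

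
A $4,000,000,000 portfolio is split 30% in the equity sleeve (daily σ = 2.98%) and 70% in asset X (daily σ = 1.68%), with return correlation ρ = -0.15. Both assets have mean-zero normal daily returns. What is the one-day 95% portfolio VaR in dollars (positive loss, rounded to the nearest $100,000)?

σ_p² = 0.3²·2.98² + 0.7²·1.68² + 2·-0.15·0.3·0.7·2.98·1.68 = 1.8668 (%²).
σ_p = √1.8668 = 1.366%.
At 95%, z = 1.645.
VaR = 1.645 × 1.366% = 2.247%; on $4,000,000,000 that is $89,880,000.

$89,900,000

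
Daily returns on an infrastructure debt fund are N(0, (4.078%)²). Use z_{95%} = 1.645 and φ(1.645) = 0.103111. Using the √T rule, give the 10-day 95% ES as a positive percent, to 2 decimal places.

σ_{10d} = 4.078% × √10 = 12.896%.
ES multiplier = φ(z)/(1−α) = 0.103111/0.05 = 2.062.
ES = 12.896% × 2.062 = 26.592%.

26.59%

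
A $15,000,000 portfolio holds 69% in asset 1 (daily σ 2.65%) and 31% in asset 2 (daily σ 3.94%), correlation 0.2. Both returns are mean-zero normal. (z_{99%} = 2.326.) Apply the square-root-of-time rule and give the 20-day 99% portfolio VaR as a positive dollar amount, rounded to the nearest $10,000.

$3,730,000

σ_p = √(0.69²·2.65² + 0.31²·3.94² + 2·0.2·0.69·0.31·2.65·3.94) = 2.393%.
σ_{20d} = 2.393% × √20 = 10.702%.
VaR = 2.326 × 10.702% = 24.893%; on $15,000,000 that is $3,733,950.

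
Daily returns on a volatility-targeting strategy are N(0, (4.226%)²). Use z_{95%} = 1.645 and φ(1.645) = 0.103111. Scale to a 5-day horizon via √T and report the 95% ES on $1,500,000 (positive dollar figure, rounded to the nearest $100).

σ_{5d} = 4.226% × √5 = 9.450%.
ES multiplier = φ(z)/(1−α) = 0.103111/0.05 = 2.062.
ES = 9.450% × 2.062 = 19.486%; on $1,500,000: $292,290.

$292,300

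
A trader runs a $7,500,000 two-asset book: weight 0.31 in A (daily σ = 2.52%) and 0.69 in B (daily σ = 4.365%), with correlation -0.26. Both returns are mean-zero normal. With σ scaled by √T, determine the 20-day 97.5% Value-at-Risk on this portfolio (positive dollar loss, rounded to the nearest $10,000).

σ_p = √(0.31²·2.52² + 0.69²·4.365² + 2·-0.26·0.31·0.69·2.52·4.365) = 2.908%.
σ_{20d} = 2.908% × √20 = 13.005%.
z(97.5%) = 1.960.
VaR = 1.960 × 13.005% = 25.490%; on $7,500,000 that is $1,911,750.

$1,910,000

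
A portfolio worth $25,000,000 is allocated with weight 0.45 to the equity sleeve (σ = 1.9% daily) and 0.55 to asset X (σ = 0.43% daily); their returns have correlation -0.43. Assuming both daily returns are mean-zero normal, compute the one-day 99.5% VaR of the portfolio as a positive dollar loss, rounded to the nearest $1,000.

$504,000

σ_p² = 0.45²·1.9² + 0.55²·0.43² + 2·-0.43·0.45·0.55·1.9·0.43 = 0.6131 (%²).
σ_p = √0.6131 = 0.783%.
At 99.5%, z = 2.576.
VaR = 2.576 × 0.783% = 2.017%; on $25,000,000 that is $504,250.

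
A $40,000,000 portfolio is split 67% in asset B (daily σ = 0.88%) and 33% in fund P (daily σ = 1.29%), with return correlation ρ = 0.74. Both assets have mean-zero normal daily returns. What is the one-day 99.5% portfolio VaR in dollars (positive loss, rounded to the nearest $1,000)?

σ_p² = 0.67²·0.88² + 0.33²·1.29² + 2·0.74·0.67·0.33·0.88·1.29 = 0.9003 (%²).
σ_p = √0.9003 = 0.949%.
At 99.5%, z = 2.576.
VaR = 2.576 × 0.949% = 2.445%; on $40,000,000 that is $978,000.

$978,000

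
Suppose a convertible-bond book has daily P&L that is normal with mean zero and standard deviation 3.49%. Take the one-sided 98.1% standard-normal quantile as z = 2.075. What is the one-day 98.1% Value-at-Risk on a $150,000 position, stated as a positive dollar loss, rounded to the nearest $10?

$10,860

VaR = z·σ = 2.075 × 3.49% = 7.242%.
On $150,000: 0.07242 × $150,000 = $10,863.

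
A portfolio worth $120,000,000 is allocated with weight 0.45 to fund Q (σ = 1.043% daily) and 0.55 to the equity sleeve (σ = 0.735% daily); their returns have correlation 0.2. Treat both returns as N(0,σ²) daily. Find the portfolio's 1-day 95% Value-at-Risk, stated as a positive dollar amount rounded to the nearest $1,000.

σ_p² = 0.45²·1.043² + 0.55²·0.735² + 2·0.2·0.45·0.55·1.043·0.735 = 0.4596 (%²).
σ_p = √0.4596 = 0.678%.
At 95%, z = 1.645.
VaR = 1.645 × 0.678% = 1.115%; on $120,000,000 that is $1,338,000.

$1,338,000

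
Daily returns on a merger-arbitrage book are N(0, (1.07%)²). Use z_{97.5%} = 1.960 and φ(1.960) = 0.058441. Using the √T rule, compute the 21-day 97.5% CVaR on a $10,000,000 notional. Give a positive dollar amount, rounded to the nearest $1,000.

$1,146,000

σ_{21d} = 1.07% × √21 = 4.903%.
ES multiplier = φ(z)/(1−α) = 0.058441/0.025 = 2.338.
ES = 4.903% × 2.338 = 11.463%; on $10,000,000: $1,146,300.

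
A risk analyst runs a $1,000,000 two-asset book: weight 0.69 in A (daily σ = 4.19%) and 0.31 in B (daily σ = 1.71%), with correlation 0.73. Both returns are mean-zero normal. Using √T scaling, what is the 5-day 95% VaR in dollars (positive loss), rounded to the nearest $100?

$121,300

σ_p = √(0.69²·4.19² + 0.31²·1.71² + 2·0.73·0.69·0.31·4.19·1.71) = 3.298%.
σ_{5d} = 3.298% × √5 = 7.375%.
z(95%) = 1.645.
VaR = 1.645 × 7.375% = 12.132%; on $1,000,000 that is $121,320.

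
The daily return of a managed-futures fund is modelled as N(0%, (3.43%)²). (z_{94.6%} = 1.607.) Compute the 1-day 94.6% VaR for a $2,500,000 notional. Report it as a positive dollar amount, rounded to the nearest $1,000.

$138,000

VaR = z·σ = 1.607 × 3.43% = 5.512%.
On $2,500,000: 0.05512 × $2,500,000 = $137,800.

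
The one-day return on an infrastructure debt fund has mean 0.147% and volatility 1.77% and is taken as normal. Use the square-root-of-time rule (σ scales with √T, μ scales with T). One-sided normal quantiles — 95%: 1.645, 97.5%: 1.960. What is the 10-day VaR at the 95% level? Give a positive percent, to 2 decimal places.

σ_{10d} = 1.77% × √10 = 5.597%; μ_{10d} = 10 × 0.147% = 1.470%.
VaR = −(1.470%) + 1.645 × 5.597% = 7.737%.

7.74%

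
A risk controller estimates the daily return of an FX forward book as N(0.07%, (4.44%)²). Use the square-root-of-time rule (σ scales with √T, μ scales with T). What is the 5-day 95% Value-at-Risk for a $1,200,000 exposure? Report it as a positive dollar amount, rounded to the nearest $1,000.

At 95%, z = 1.645.
σ_{5d} = 4.44% × √5 = 9.928%; μ_{5d} = 5 × 0.07% = 0.350%.
VaR = −(0.350%) + 1.645 × 9.928% = 15.982%.
On $1,200,000: 0.15982 × $1,200,000 = $191,784.

$192,000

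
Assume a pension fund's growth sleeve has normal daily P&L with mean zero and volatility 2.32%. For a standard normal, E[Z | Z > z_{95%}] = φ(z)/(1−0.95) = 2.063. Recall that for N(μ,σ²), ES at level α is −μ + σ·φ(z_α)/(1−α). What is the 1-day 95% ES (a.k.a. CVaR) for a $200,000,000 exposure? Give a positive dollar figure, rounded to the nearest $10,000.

$9,570,000

ES = 2.32% × 2.063 = 4.786%.
On $200,000,000: 0.04786 × $200,000,000 = $9,572,000.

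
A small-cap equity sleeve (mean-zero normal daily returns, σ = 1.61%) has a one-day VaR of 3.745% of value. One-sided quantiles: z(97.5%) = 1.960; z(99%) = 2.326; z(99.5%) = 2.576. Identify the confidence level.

Implied z = VaR/σ = 3.745 / 1.61 = 2.326.
This matches z(99%) = 2.326.

99%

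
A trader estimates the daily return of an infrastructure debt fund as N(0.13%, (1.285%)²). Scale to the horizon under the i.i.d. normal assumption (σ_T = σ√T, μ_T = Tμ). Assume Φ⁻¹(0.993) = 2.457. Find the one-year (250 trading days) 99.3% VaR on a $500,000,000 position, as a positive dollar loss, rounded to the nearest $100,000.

$87,100,000

σ_{250d} = 1.285% × √250 = 20.318%; μ_{250d} = 250 × 0.13% = 32.500%.
VaR = −(32.500%) + 2.457 × 20.318% = 17.421%.
On $500,000,000: 0.17421 × $500,000,000 = $87,105,000.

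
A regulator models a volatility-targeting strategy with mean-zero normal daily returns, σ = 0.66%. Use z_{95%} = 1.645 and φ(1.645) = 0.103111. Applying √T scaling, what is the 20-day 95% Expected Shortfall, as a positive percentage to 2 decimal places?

6.09%

σ_{20d} = 0.66% × √20 = 2.952%.
ES multiplier = φ(z)/(1−α) = 0.103111/0.05 = 2.062.
ES = 2.952% × 2.062 = 6.087%.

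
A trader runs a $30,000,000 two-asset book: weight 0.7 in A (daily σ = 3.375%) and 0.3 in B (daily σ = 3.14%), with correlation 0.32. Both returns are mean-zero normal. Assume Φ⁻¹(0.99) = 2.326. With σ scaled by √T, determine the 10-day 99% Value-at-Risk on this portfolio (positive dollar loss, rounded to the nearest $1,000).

$6,199,000

σ_p = √(0.7²·3.375² + 0.3²·3.14² + 2·0.32·0.7·0.3·3.375·3.14) = 2.809%.
σ_{10d} = 2.809% × √10 = 8.883%.
VaR = 2.326 × 8.883% = 20.662%; on $30,000,000 that is $6,198,600.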